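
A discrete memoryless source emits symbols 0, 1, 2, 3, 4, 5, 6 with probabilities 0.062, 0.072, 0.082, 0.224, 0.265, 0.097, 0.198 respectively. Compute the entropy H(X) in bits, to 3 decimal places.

H = −Σ pᵢ log₂ pᵢ.
−0.062·log₂(0.062) = 0.2487
−0.072·log₂(0.072) = 0.2733
−0.082·log₂(0.082) = 0.2959
−0.224·log₂(0.224) = 0.4835
−0.265·log₂(0.265) = 0.5077
−0.097·log₂(0.097) = 0.3265
−0.198·log₂(0.198) = 0.4626
Sum ≈ 2.5982 → 2.598 bits.

2.598 bits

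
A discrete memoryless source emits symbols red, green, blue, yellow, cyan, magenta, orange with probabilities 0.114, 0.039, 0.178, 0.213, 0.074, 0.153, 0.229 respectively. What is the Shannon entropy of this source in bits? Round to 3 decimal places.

H = −Σ pᵢ log₂ pᵢ.
−0.114·log₂(0.114) = 0.3571
−0.039·log₂(0.039) = 0.1825
−0.178·log₂(0.178) = 0.4432
−0.213·log₂(0.213) = 0.4752
−0.074·log₂(0.074) = 0.2780
−0.153·log₂(0.153) = 0.4144
−0.229·log₂(0.229) = 0.4870
Sum ≈ 2.6375 → 2.637 bits.

2.637 bits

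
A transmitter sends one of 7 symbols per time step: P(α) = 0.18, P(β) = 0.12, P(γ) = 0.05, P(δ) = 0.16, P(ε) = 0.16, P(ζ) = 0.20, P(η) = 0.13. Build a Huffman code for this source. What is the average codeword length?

Repeatedly combine the two least-probable nodes; the expected code length is the sum of the merged weights.
merge 1/20 + 3/25 → 17/100
merge 13/100 + 4/25 → 29/100
merge 4/25 + 17/100 → 33/100
merge 9/50 + 1/5 → 19/50
merge 29/100 + 33/100 → 31/50
merge 19/50 + 31/50 → 1
L = 17/100 + 29/100 + 33/100 + 19/50 + 31/50 + 1 = 279/100 = 2.79 bits/symbol.

2.79 bits/symbol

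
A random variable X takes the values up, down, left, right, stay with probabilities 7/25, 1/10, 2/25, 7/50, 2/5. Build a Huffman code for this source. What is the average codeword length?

Repeatedly combine the two least-probable nodes; the expected code length is the sum of the merged weights.
merge 2/25 + 1/10 → 9/50
merge 7/50 + 9/50 → 8/25
merge 7/25 + 8/25 → 3/5
merge 2/5 + 3/5 → 1
L = 9/50 + 8/25 + 3/5 + 1 = 21/10 = 2.1 bits/symbol.

2.1 bits/symbol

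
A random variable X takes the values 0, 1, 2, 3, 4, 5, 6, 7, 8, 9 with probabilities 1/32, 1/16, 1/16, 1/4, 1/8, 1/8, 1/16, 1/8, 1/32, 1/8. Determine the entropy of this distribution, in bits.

Each probability is a power of 1/2, so log₂(1/p) is an integer.
H = Σ p·log₂(1/p) = 1/32·5 + 1/16·4 + 1/16·4 + 1/4·2 + 1/8·3 + 1/8·3 + 1/16·4 + 1/8·3 + 1/32·5 + 1/8·3 = 3.0625 bits.

3.0625 bits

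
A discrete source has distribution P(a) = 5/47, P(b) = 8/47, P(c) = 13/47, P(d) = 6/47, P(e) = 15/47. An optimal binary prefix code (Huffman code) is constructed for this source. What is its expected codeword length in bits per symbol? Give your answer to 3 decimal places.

2.234 bits/symbol

Repeatedly combine the two least-probable nodes; the expected code length is the sum of the merged weights.
merge 5/47 + 6/47 → 11/47
merge 8/47 + 11/47 → 19/47
merge 13/47 + 15/47 → 28/47
merge 19/47 + 28/47 → 1
L = 11/47 + 19/47 + 28/47 + 1 = 105/47 ≈ 2.234 bits/symbol.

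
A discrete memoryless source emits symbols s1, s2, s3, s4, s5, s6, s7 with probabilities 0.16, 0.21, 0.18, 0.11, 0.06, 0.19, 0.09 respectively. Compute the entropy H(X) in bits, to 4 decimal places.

H = −Σ pᵢ log₂ pᵢ.
−0.16·log₂(0.16) = 0.4230
−0.21·log₂(0.21) = 0.4728
−0.18·log₂(0.18) = 0.4453
−0.11·log₂(0.11) = 0.3503
−0.06·log₂(0.06) = 0.2435
−0.19·log₂(0.19) = 0.4552
−0.09·log₂(0.09) = 0.3127
Sum ≈ 2.7028 → 2.7028 bits.

2.7028 bits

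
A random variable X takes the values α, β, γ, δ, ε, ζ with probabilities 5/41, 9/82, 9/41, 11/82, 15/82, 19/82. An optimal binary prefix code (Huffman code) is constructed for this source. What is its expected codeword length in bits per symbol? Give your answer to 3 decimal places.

Repeatedly combine the two least-probable nodes; the expected code length is the sum of the merged weights.
merge 9/82 + 5/41 → 19/82
merge 11/82 + 15/82 → 13/41
merge 9/41 + 19/82 → 37/82
merge 19/82 + 13/41 → 45/82
merge 37/82 + 45/82 → 1
L = 19/82 + 13/41 + 37/82 + 45/82 + 1 = 209/82 ≈ 2.549 bits/symbol.

2.549 bits/symbol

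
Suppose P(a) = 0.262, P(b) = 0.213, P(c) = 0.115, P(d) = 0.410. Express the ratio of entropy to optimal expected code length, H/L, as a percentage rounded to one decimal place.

Entropy H = −Σ p log₂ p ≈ 1.8677 bits.
Huffman merges: 23/200+213/1000→41/125; 131/500+41/125→59/100; 41/100+59/100→1. L = 959/500 ≈ 1.9180.
Efficiency = H/L = 1.8677/1.9180 = 97.4%.

97.4%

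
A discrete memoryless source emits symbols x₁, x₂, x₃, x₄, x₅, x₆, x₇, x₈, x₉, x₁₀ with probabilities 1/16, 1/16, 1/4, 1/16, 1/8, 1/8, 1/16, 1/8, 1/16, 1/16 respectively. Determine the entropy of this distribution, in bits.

Each probability is a power of 1/2, so log₂(1/p) is an integer.
H = Σ p·log₂(1/p) = 1/16·4 + 1/16·4 + 1/4·2 + 1/16·4 + 1/8·3 + 1/8·3 + 1/16·4 + 1/8·3 + 1/16·4 + 1/16·4 = 3.125 bits.

3.125 bits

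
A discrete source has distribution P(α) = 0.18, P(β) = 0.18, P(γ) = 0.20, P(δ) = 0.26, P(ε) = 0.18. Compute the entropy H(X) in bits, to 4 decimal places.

2.3056 bits

H = −Σ pᵢ log₂ pᵢ.
−0.18·log₂(0.18) = 0.4453
−0.18·log₂(0.18) = 0.4453
−0.20·log₂(0.20) = 0.4644
−0.26·log₂(0.26) = 0.5053
−0.18·log₂(0.18) = 0.4453
Sum ≈ 2.3056 → 2.3056 bits.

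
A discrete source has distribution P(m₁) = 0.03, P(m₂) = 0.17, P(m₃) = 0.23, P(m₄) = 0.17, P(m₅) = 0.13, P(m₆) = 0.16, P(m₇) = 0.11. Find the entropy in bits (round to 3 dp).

H = −Σ pᵢ log₂ pᵢ.
−0.03·log₂(0.03) = 0.1518
−0.17·log₂(0.17) = 0.4346
−0.23·log₂(0.23) = 0.4877
−0.17·log₂(0.17) = 0.4346
−0.13·log₂(0.13) = 0.3826
−0.16·log₂(0.16) = 0.4230
−0.11·log₂(0.11) = 0.3503
Sum ≈ 2.6646 → 2.665 bits.

2.665 bits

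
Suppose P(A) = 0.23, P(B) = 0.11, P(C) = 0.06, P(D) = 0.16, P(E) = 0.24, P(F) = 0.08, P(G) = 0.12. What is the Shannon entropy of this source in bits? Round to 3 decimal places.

H = −Σ pᵢ log₂ pᵢ.
−0.23·log₂(0.23) = 0.4877
−0.11·log₂(0.11) = 0.3503
−0.06·log₂(0.06) = 0.2435
−0.16·log₂(0.16) = 0.4230
−0.24·log₂(0.24) = 0.4941
−0.08·log₂(0.08) = 0.2915
−0.12·log₂(0.12) = 0.3671
Sum ≈ 2.6572 → 2.657 bits.

2.657 bits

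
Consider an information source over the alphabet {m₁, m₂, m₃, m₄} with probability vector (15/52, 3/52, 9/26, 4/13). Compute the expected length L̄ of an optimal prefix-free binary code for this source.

2 bits/symbol

Repeatedly combine the two least-probable nodes; the expected code length is the sum of the merged weights.
merge 3/52 + 15/52 → 9/26
merge 4/13 + 9/26 → 17/26
merge 9/26 + 17/26 → 1
L = 9/26 + 17/26 + 1 = 2 bits/symbol.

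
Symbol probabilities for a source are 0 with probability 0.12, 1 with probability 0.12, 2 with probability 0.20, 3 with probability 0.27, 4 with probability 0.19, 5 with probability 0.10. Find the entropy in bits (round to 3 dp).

H = −Σ pᵢ log₂ pᵢ.
−0.12·log₂(0.12) = 0.3671
−0.12·log₂(0.12) = 0.3671
−0.20·log₂(0.20) = 0.4644
−0.27·log₂(0.27) = 0.5100
−0.19·log₂(0.19) = 0.4552
−0.10·log₂(0.10) = 0.3322
Sum ≈ 2.4960 → 2.496 bits.

2.496 bits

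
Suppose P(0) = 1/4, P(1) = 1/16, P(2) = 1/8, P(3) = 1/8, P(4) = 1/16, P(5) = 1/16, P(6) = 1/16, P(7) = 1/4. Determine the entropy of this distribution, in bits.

Each probability is a power of 1/2, so log₂(1/p) is an integer.
H = Σ p·log₂(1/p) = 1/4·2 + 1/16·4 + 1/8·3 + 1/8·3 + 1/16·4 + 1/16·4 + 1/16·4 + 1/4·2 = 2.75 bits.

2.75 bits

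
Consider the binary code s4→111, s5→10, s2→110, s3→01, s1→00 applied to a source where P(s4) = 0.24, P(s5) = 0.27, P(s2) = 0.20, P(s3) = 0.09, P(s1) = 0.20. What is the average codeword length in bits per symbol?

2.44 bits/symbol

L̄ = Σ pᵢ·ℓᵢ = 0.24·3 + 0.27·2 + 0.20·3 + 0.09·2 + 0.20·2 = 2.44 bits/symbol.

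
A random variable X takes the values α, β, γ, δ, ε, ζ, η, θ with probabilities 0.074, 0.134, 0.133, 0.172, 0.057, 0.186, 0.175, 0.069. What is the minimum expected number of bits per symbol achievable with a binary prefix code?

Repeatedly combine the two least-probable nodes; the expected code length is the sum of the merged weights.
merge 57/1000 + 69/1000 → 63/500
merge 37/500 + 63/500 → 1/5
merge 133/1000 + 67/500 → 267/1000
merge 43/250 + 7/40 → 347/1000
merge 93/500 + 1/5 → 193/500
merge 267/1000 + 347/1000 → 307/500
merge 193/500 + 307/500 → 1
L = 63/500 + 1/5 + 267/1000 + 347/1000 + 193/500 + 307/500 + 1 = 147/50 = 2.94 bits/symbol.

2.94 bits/symbol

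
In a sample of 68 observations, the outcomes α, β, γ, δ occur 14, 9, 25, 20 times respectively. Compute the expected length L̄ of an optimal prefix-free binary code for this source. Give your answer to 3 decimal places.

Probabilities are the counts divided by 68.
Repeatedly combine the two least-probable nodes; the expected code length is the sum of the merged weights.
merge 9/68 + 7/34 → 23/68
merge 5/17 + 23/68 → 43/68
merge 25/68 + 43/68 → 1
L = 23/68 + 43/68 + 1 = 67/34 ≈ 1.971 bits/symbol.

1.971 bits/symbol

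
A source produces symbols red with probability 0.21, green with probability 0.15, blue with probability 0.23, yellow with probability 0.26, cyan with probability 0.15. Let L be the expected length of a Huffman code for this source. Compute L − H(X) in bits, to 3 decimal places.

Entropy H = −Σ p log₂ p ≈ 2.2869 bits.
Huffman merges: 3/20+3/20→3/10; 21/100+23/100→11/25; 13/50+3/10→14/25; 11/25+14/25→1. L = 23/10 ≈ 2.3000.
L − H = 2.3000 − 2.2869 = 0.013 bits.

0.013 bits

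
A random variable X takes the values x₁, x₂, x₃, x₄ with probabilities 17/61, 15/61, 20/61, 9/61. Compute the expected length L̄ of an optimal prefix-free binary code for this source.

Repeatedly combine the two least-probable nodes; the expected code length is the sum of the merged weights.
merge 9/61 + 15/61 → 24/61
merge 17/61 + 20/61 → 37/61
merge 24/61 + 37/61 → 1
L = 24/61 + 37/61 + 1 = 2 bits/symbol.

2 bits/symbol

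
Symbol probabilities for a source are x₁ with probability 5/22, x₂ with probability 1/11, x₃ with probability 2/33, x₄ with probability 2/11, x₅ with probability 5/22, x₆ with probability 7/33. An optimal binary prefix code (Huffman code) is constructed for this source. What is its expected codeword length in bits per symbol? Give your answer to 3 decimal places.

2.485 bits/symbol

Repeatedly combine the two least-probable nodes; the expected code length is the sum of the merged weights.
merge 2/33 + 1/11 → 5/33
merge 5/33 + 2/11 → 1/3
merge 7/33 + 5/22 → 29/66
merge 5/22 + 1/3 → 37/66
merge 29/66 + 37/66 → 1
L = 5/33 + 1/3 + 29/66 + 37/66 + 1 = 82/33 ≈ 2.485 bits/symbol.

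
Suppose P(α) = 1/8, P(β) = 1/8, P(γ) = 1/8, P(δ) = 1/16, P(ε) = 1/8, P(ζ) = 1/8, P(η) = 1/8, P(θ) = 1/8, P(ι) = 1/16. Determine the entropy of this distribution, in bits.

3.125 bits

Each probability is a power of 1/2, so log₂(1/p) is an integer.
H = Σ p·log₂(1/p) = 1/8·3 + 1/8·3 + 1/8·3 + 1/16·4 + 1/8·3 + 1/8·3 + 1/8·3 + 1/8·3 + 1/16·4 = 3.125 bits.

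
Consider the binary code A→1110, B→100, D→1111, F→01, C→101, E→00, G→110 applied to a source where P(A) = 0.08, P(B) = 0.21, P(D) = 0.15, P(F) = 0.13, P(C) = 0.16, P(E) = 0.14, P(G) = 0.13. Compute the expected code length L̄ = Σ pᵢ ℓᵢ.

L̄ = Σ pᵢ·ℓᵢ = 0.08·4 + 0.21·3 + 0.15·4 + 0.13·2 + 0.16·3 + 0.14·2 + 0.13·3 = 2.96 bits/symbol.

2.96 bits/symbol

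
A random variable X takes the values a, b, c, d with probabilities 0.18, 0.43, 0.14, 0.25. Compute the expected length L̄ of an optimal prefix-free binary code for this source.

1.89 bits/symbol

Repeatedly combine the two least-probable nodes; the expected code length is the sum of the merged weights.
merge 7/50 + 9/50 → 8/25
merge 1/4 + 8/25 → 57/100
merge 43/100 + 57/100 → 1
L = 8/25 + 57/100 + 1 = 189/100 = 1.89 bits/symbol.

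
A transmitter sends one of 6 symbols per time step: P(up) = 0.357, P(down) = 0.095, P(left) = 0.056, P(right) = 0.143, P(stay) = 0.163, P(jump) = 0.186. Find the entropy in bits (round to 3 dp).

H = −Σ pᵢ log₂ pᵢ.
−0.357·log₂(0.357) = 0.5305
−0.095·log₂(0.095) = 0.3226
−0.056·log₂(0.056) = 0.2329
−0.143·log₂(0.143) = 0.4012
−0.163·log₂(0.163) = 0.4266
−0.186·log₂(0.186) = 0.4514
Sum ≈ 2.3652 → 2.365 bits.

2.365 bits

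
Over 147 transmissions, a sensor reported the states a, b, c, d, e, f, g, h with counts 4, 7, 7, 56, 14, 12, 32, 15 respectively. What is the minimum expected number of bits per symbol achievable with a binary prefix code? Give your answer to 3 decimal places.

Probabilities are the counts divided by 147.
Repeatedly combine the two least-probable nodes; the expected code length is the sum of the merged weights.
merge 4/147 + 1/21 → 11/147
merge 1/21 + 11/147 → 6/49
merge 4/49 + 2/21 → 26/147
merge 5/49 + 6/49 → 11/49
merge 26/147 + 32/147 → 58/147
merge 11/49 + 8/21 → 89/147
merge 58/147 + 89/147 → 1
L = 11/147 + 6/49 + 26/147 + 11/49 + 58/147 + 89/147 + 1 = 382/147 ≈ 2.599 bits/symbol.

2.599 bits/symbol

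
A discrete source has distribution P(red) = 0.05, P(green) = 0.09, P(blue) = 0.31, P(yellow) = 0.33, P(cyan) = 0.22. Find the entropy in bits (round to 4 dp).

H = −Σ pᵢ log₂ pᵢ.
−0.05·log₂(0.05) = 0.2161
−0.09·log₂(0.09) = 0.3127
−0.31·log₂(0.31) = 0.5238
−0.33·log₂(0.33) = 0.5278
−0.22·log₂(0.22) = 0.4806
Sum ≈ 2.0609 → 2.0609 bits.

2.0609 bits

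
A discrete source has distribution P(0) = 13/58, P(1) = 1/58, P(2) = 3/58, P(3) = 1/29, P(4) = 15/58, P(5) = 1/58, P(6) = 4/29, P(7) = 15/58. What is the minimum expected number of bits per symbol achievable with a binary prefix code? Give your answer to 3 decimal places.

2.483 bits/symbol

Repeatedly combine the two least-probable nodes; the expected code length is the sum of the merged weights.
merge 1/58 + 1/58 → 1/29
merge 1/29 + 1/29 → 2/29
merge 3/58 + 2/29 → 7/58
merge 7/58 + 4/29 → 15/58
merge 13/58 + 15/58 → 14/29
merge 15/58 + 15/58 → 15/29
merge 14/29 + 15/29 → 1
L = 1/29 + 2/29 + 7/58 + 15/58 + 14/29 + 15/29 + 1 = 72/29 ≈ 2.483 bits/symbol.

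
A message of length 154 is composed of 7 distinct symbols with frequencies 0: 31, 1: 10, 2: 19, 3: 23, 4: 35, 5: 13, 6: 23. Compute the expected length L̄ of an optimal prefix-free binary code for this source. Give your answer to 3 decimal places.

Probabilities are the counts divided by 154.
Repeatedly combine the two least-probable nodes; the expected code length is the sum of the merged weights.
merge 5/77 + 13/154 → 23/154
merge 19/154 + 23/154 → 3/11
merge 23/154 + 23/154 → 23/77
merge 31/154 + 5/22 → 3/7
merge 3/11 + 23/77 → 4/7
merge 3/7 + 4/7 → 1
L = 23/154 + 3/11 + 23/77 + 3/7 + 4/7 + 1 = 419/154 ≈ 2.721 bits/symbol.

2.721 bits/symbol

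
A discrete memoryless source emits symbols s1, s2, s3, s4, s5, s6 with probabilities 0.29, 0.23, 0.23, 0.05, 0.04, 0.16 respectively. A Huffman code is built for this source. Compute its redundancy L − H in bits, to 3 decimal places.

0.022 bits

Entropy H = −Σ p log₂ p ≈ 2.3181 bits.
Huffman merges: 1/25+1/20→9/100; 9/100+4/25→1/4; 23/100+23/100→23/50; 1/4+29/100→27/50; 23/50+27/50→1. L = 117/50 ≈ 2.3400.
L − H = 2.3400 − 2.3181 = 0.022 bits.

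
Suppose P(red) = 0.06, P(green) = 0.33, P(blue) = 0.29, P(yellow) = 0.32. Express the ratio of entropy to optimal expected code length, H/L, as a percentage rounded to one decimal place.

Entropy H = −Σ p log₂ p ≈ 1.8153 bits.
Huffman merges: 3/50+29/100→7/20; 8/25+33/100→13/20; 7/20+13/20→1. L = 2 ≈ 2.0000.
Efficiency = H/L = 1.8153/2.0000 = 90.8%.

90.8%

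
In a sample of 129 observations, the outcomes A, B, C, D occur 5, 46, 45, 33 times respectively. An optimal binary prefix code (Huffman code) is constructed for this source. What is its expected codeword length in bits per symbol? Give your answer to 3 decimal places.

Probabilities are the counts divided by 129.
Repeatedly combine the two least-probable nodes; the expected code length is the sum of the merged weights.
merge 5/129 + 11/43 → 38/129
merge 38/129 + 15/43 → 83/129
merge 46/129 + 83/129 → 1
L = 38/129 + 83/129 + 1 = 250/129 ≈ 1.938 bits/symbol.

1.938 bits/symbol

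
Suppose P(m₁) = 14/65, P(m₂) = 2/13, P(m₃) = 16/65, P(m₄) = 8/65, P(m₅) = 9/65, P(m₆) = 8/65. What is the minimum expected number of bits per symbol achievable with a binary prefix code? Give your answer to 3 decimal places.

2.538 bits/symbol

Repeatedly combine the two least-probable nodes; the expected code length is the sum of the merged weights.
merge 8/65 + 8/65 → 16/65
merge 9/65 + 2/13 → 19/65
merge 14/65 + 16/65 → 6/13
merge 16/65 + 19/65 → 7/13
merge 6/13 + 7/13 → 1
L = 16/65 + 19/65 + 6/13 + 7/13 + 1 = 33/13 ≈ 2.538 bits/symbol.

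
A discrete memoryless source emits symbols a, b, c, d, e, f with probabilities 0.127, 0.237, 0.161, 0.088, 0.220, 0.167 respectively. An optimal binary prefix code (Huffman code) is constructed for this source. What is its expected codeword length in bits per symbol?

2.543 bits/symbol

Repeatedly combine the two least-probable nodes; the expected code length is the sum of the merged weights.
merge 11/125 + 127/1000 → 43/200
merge 161/1000 + 167/1000 → 41/125
merge 43/200 + 11/50 → 87/200
merge 237/1000 + 41/125 → 113/200
merge 87/200 + 113/200 → 1
L = 43/200 + 41/125 + 87/200 + 113/200 + 1 = 2543/1000 = 2.543 bits/symbol.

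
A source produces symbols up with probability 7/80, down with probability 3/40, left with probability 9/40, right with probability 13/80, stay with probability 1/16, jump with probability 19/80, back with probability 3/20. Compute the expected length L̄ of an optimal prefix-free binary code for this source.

2.675 bits/symbol

Repeatedly combine the two least-probable nodes; the expected code length is the sum of the merged weights.
merge 1/16 + 3/40 → 11/80
merge 7/80 + 11/80 → 9/40
merge 3/20 + 13/80 → 5/16
merge 9/40 + 9/40 → 9/20
merge 19/80 + 5/16 → 11/20
merge 9/20 + 11/20 → 1
L = 11/80 + 9/40 + 5/16 + 9/20 + 11/20 + 1 = 107/40 = 2.675 bits/symbol.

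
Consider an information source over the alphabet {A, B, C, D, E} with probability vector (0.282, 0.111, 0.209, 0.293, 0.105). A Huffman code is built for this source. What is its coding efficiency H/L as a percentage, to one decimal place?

99.2%

Entropy H = −Σ p log₂ p ≈ 2.1994 bits.
Huffman merges: 21/200+111/1000→27/125; 209/1000+27/125→17/40; 141/500+293/1000→23/40; 17/40+23/40→1. L = 277/125 ≈ 2.2160.
Efficiency = H/L = 2.1994/2.2160 = 99.2%.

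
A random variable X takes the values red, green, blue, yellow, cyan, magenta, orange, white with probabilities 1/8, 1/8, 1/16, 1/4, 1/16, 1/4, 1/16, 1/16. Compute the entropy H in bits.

2.75 bits

Each probability is a power of 1/2, so log₂(1/p) is an integer.
H = Σ p·log₂(1/p) = 1/8·3 + 1/8·3 + 1/16·4 + 1/4·2 + 1/16·4 + 1/4·2 + 1/16·4 + 1/16·4 = 2.75 bits.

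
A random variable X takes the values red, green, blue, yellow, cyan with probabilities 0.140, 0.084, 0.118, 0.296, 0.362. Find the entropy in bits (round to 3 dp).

2.112 bits

H = −Σ pᵢ log₂ pᵢ.
−0.140·log₂(0.140) = 0.3971
−0.084·log₂(0.084) = 0.3002
−0.118·log₂(0.118) = 0.3638
−0.296·log₂(0.296) = 0.5199
−0.362·log₂(0.362) = 0.5307
Sum ≈ 2.1116 → 2.112 bits.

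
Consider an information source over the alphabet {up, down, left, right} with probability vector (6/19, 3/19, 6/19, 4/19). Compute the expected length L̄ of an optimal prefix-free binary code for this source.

2 bits/symbol

Repeatedly combine the two least-probable nodes; the expected code length is the sum of the merged weights.
merge 3/19 + 4/19 → 7/19
merge 6/19 + 6/19 → 12/19
merge 7/19 + 12/19 → 1
L = 7/19 + 12/19 + 1 = 2 bits/symbol.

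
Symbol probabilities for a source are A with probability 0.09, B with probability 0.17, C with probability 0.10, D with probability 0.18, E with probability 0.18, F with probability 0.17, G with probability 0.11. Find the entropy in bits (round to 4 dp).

H = −Σ pᵢ log₂ pᵢ.
−0.09·log₂(0.09) = 0.3127
−0.17·log₂(0.17) = 0.4346
−0.10·log₂(0.10) = 0.3322
−0.18·log₂(0.18) = 0.4453
−0.18·log₂(0.18) = 0.4453
−0.17·log₂(0.17) = 0.4346
−0.11·log₂(0.11) = 0.3503
Sum ≈ 2.7549 → 2.7549 bits.

2.7549 bits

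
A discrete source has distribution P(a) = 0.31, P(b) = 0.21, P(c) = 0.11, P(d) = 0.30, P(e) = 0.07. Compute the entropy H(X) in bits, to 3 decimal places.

H = −Σ pᵢ log₂ pᵢ.
−0.31·log₂(0.31) = 0.5238
−0.21·log₂(0.21) = 0.4728
−0.11·log₂(0.11) = 0.3503
−0.30·log₂(0.30) = 0.5211
−0.07·log₂(0.07) = 0.2686
Sum ≈ 2.1365 → 2.137 bits.

2.137 bits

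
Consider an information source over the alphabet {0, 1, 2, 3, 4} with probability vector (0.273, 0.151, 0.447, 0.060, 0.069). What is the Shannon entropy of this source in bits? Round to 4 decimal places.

H = −Σ pᵢ log₂ pᵢ.
−0.273·log₂(0.273) = 0.5113
−0.151·log₂(0.151) = 0.4118
−0.447·log₂(0.447) = 0.5193
−0.060·log₂(0.060) = 0.2435
−0.069·log₂(0.069) = 0.2662
Sum ≈ 1.9521 → 1.9521 bits.

1.9521 bits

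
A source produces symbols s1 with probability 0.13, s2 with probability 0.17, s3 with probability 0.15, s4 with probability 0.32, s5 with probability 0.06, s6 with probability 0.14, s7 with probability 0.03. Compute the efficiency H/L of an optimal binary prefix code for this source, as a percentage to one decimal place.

Entropy H = −Σ p log₂ p ≈ 2.5462 bits.
Huffman merges: 3/100+3/50→9/100; 9/100+13/100→11/50; 7/50+3/20→29/100; 17/100+11/50→39/100; 29/100+8/25→61/100; 39/100+61/100→1. L = 13/5 ≈ 2.6000.
Efficiency = H/L = 2.5462/2.6000 = 97.9%.

97.9%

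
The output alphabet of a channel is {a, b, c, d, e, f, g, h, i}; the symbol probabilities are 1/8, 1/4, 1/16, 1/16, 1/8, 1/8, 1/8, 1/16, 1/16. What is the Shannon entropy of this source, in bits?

Each probability is a power of 1/2, so log₂(1/p) is an integer.
H = Σ p·log₂(1/p) = 1/8·3 + 1/4·2 + 1/16·4 + 1/16·4 + 1/8·3 + 1/8·3 + 1/8·3 + 1/16·4 + 1/16·4 = 3 bits.

3 bits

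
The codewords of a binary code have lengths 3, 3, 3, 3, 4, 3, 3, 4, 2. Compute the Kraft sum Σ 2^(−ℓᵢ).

1.125

With common denominator 2^4 = 16: Σ 2^(−ℓᵢ) = 2/16 + 2/16 + 2/16 + 2/16 + 1/16 + 2/16 + 2/16 + 1/16 + 4/16 = 18/16 = 1.125.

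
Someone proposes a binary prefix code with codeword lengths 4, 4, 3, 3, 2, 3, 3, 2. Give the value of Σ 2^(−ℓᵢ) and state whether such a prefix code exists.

1.125; no

With common denominator 2^4 = 16: Σ 2^(−ℓᵢ) = 1/16 + 1/16 + 2/16 + 2/16 + 4/16 + 2/16 + 2/16 + 4/16 = 18/16 = 1.125.
Kraft's inequality requires Σ ≤ 1; here Σ = 1.125 > 1, so no such prefix code exists.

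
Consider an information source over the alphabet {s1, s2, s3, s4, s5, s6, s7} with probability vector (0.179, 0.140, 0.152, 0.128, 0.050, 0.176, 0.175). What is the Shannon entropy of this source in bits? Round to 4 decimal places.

H = −Σ pᵢ log₂ pᵢ.
−0.179·log₂(0.179) = 0.4443
−0.140·log₂(0.140) = 0.3971
−0.152·log₂(0.152) = 0.4131
−0.128·log₂(0.128) = 0.3796
−0.050·log₂(0.050) = 0.2161
−0.176·log₂(0.176) = 0.4411
−0.175·log₂(0.175) = 0.4401
Sum ≈ 2.7314 → 2.7314 bits.

2.7314 bits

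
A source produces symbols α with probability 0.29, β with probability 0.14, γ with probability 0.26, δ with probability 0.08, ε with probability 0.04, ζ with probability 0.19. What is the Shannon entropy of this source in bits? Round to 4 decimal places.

H = −Σ pᵢ log₂ pᵢ.
−0.29·log₂(0.29) = 0.5179
−0.14·log₂(0.14) = 0.3971
−0.26·log₂(0.26) = 0.5053
−0.08·log₂(0.08) = 0.2915
−0.04·log₂(0.04) = 0.1858
−0.19·log₂(0.19) = 0.4552
Sum ≈ 2.3528 → 2.3528 bits.

2.3528 bits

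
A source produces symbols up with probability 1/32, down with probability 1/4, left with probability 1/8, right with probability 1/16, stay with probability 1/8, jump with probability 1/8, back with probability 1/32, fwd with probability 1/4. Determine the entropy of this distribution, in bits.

Each probability is a power of 1/2, so log₂(1/p) is an integer.
H = Σ p·log₂(1/p) = 1/32·5 + 1/4·2 + 1/8·3 + 1/16·4 + 1/8·3 + 1/8·3 + 1/32·5 + 1/4·2 = 2.6875 bits.

2.6875 bits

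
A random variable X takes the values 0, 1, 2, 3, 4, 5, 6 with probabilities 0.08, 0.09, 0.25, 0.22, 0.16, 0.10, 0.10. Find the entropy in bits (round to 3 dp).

2.672 bits

H = −Σ pᵢ log₂ pᵢ.
−0.08·log₂(0.08) = 0.2915
−0.09·log₂(0.09) = 0.3127
−0.25·log₂(0.25) = 0.5000
−0.22·log₂(0.22) = 0.4806
−0.16·log₂(0.16) = 0.4230
−0.10·log₂(0.10) = 0.3322
−0.10·log₂(0.10) = 0.3322
Sum ≈ 2.6721 → 2.672 bits.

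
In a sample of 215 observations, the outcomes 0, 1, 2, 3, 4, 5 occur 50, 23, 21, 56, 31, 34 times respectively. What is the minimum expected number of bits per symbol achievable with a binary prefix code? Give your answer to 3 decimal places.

Probabilities are the counts divided by 215.
Repeatedly combine the two least-probable nodes; the expected code length is the sum of the merged weights.
merge 21/215 + 23/215 → 44/215
merge 31/215 + 34/215 → 13/43
merge 44/215 + 10/43 → 94/215
merge 56/215 + 13/43 → 121/215
merge 94/215 + 121/215 → 1
L = 44/215 + 13/43 + 94/215 + 121/215 + 1 = 539/215 ≈ 2.507 bits/symbol.

2.507 bits/symbol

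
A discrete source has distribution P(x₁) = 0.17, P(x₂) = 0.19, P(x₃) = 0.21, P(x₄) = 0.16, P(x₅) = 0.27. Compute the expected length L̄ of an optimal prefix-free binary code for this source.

Repeatedly combine the two least-probable nodes; the expected code length is the sum of the merged weights.
merge 4/25 + 17/100 → 33/100
merge 19/100 + 21/100 → 2/5
merge 27/100 + 33/100 → 3/5
merge 2/5 + 3/5 → 1
L = 33/100 + 2/5 + 3/5 + 1 = 233/100 = 2.33 bits/symbol.

2.33 bits/symbol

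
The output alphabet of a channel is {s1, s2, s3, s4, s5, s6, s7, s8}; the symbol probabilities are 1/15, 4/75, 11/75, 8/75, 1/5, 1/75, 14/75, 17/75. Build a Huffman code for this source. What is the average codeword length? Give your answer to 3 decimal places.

Repeatedly combine the two least-probable nodes; the expected code length is the sum of the merged weights.
merge 1/75 + 4/75 → 1/15
merge 1/15 + 1/15 → 2/15
merge 8/75 + 2/15 → 6/25
merge 11/75 + 14/75 → 1/3
merge 1/5 + 17/75 → 32/75
merge 6/25 + 1/3 → 43/75
merge 32/75 + 43/75 → 1
L = 1/15 + 2/15 + 6/25 + 1/3 + 32/75 + 43/75 + 1 = 208/75 ≈ 2.773 bits/symbol.

2.773 bits/symbol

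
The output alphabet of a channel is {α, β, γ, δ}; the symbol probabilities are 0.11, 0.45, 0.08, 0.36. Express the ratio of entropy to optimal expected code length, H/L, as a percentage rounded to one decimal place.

Entropy H = −Σ p log₂ p ≈ 1.6908 bits.
Huffman merges: 2/25+11/100→19/100; 19/100+9/25→11/20; 9/20+11/20→1. L = 87/50 ≈ 1.7400.
Efficiency = H/L = 1.6908/1.7400 = 97.2%.

97.2%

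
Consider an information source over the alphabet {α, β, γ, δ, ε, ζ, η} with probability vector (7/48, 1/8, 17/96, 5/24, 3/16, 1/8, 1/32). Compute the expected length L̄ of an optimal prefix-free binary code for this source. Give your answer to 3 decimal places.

Repeatedly combine the two least-probable nodes; the expected code length is the sum of the merged weights.
merge 1/32 + 1/8 → 5/32
merge 1/8 + 7/48 → 13/48
merge 5/32 + 17/96 → 1/3
merge 3/16 + 5/24 → 19/48
merge 13/48 + 1/3 → 29/48
merge 19/48 + 29/48 → 1
L = 5/32 + 13/48 + 1/3 + 19/48 + 29/48 + 1 = 265/96 ≈ 2.760 bits/symbol.

2.760 bits/symbol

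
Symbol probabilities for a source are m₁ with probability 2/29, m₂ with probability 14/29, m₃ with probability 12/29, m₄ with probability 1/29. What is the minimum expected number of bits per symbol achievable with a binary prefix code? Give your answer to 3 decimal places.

Repeatedly combine the two least-probable nodes; the expected code length is the sum of the merged weights.
merge 1/29 + 2/29 → 3/29
merge 3/29 + 12/29 → 15/29
merge 14/29 + 15/29 → 1
L = 3/29 + 15/29 + 1 = 47/29 ≈ 1.621 bits/symbol.

1.621 bits/symbol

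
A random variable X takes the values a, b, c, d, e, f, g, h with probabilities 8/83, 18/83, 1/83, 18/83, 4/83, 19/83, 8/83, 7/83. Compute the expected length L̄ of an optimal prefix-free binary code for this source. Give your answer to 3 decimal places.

Repeatedly combine the two least-probable nodes; the expected code length is the sum of the merged weights.
merge 1/83 + 4/83 → 5/83
merge 5/83 + 7/83 → 12/83
merge 8/83 + 8/83 → 16/83
merge 12/83 + 16/83 → 28/83
merge 18/83 + 18/83 → 36/83
merge 19/83 + 28/83 → 47/83
merge 36/83 + 47/83 → 1
L = 5/83 + 12/83 + 16/83 + 28/83 + 36/83 + 47/83 + 1 = 227/83 ≈ 2.735 bits/symbol.

2.735 bits/symbol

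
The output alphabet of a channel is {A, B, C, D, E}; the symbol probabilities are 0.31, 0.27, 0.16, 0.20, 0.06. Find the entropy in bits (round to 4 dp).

2.1648 bits

H = −Σ pᵢ log₂ pᵢ.
−0.31·log₂(0.31) = 0.5238
−0.27·log₂(0.27) = 0.5100
−0.16·log₂(0.16) = 0.4230
−0.20·log₂(0.20) = 0.4644
−0.06·log₂(0.06) = 0.2435
Sum ≈ 2.1648 → 2.1648 bits.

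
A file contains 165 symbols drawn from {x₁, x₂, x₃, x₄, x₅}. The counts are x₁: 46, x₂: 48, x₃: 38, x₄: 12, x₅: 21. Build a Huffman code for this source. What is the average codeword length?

Probabilities are the counts divided by 165.
Repeatedly combine the two least-probable nodes; the expected code length is the sum of the merged weights.
merge 4/55 + 7/55 → 1/5
merge 1/5 + 38/165 → 71/165
merge 46/165 + 16/55 → 94/165
merge 71/165 + 94/165 → 1
L = 1/5 + 71/165 + 94/165 + 1 = 11/5 = 2.2 bits/symbol.

2.2 bits/symbol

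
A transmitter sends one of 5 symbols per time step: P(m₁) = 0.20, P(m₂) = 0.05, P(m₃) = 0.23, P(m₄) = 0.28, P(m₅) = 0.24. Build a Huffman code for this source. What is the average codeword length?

2.25 bits/symbol

Repeatedly combine the two least-probable nodes; the expected code length is the sum of the merged weights.
merge 1/20 + 1/5 → 1/4
merge 23/100 + 6/25 → 47/100
merge 1/4 + 7/25 → 53/100
merge 47/100 + 53/100 → 1
L = 1/4 + 47/100 + 53/100 + 1 = 9/4 = 2.25 bits/symbol.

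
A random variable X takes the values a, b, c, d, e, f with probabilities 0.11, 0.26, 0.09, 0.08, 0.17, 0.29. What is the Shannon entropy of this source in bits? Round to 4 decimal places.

2.4122 bits

H = −Σ pᵢ log₂ pᵢ.
−0.11·log₂(0.11) = 0.3503
−0.26·log₂(0.26) = 0.5053
−0.09·log₂(0.09) = 0.3127
−0.08·log₂(0.08) = 0.2915
−0.17·log₂(0.17) = 0.4346
−0.29·log₂(0.29) = 0.5179
Sum ≈ 2.4122 → 2.4122 bits.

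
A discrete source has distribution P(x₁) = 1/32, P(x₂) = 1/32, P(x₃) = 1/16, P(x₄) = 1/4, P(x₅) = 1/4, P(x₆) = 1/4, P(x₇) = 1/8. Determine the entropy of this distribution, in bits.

Each probability is a power of 1/2, so log₂(1/p) is an integer.
H = Σ p·log₂(1/p) = 1/32·5 + 1/32·5 + 1/16·4 + 1/4·2 + 1/4·2 + 1/4·2 + 1/8·3 = 2.4375 bits.

2.4375 bits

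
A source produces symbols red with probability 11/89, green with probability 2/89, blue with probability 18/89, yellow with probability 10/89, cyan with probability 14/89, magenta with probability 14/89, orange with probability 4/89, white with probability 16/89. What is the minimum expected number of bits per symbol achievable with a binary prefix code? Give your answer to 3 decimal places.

2.865 bits/symbol

Repeatedly combine the two least-probable nodes; the expected code length is the sum of the merged weights.
merge 2/89 + 4/89 → 6/89
merge 6/89 + 10/89 → 16/89
merge 11/89 + 14/89 → 25/89
merge 14/89 + 16/89 → 30/89
merge 16/89 + 18/89 → 34/89
merge 25/89 + 30/89 → 55/89
merge 34/89 + 55/89 → 1
L = 6/89 + 16/89 + 25/89 + 30/89 + 34/89 + 55/89 + 1 = 255/89 ≈ 2.865 bits/symbol.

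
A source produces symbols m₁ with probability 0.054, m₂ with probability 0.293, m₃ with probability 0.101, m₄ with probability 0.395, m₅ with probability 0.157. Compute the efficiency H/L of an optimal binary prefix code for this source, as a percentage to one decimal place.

97.9%

Entropy H = −Σ p log₂ p ≈ 2.0291 bits.
Huffman merges: 27/500+101/1000→31/200; 31/200+157/1000→39/125; 293/1000+39/125→121/200; 79/200+121/200→1. L = 259/125 ≈ 2.0720.
Efficiency = H/L = 2.0291/2.0720 = 97.9%.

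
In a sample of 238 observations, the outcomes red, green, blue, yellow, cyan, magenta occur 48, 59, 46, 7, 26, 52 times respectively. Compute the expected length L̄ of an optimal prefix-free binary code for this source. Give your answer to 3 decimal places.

2.471 bits/symbol

Probabilities are the counts divided by 238.
Repeatedly combine the two least-probable nodes; the expected code length is the sum of the merged weights.
merge 1/34 + 13/119 → 33/238
merge 33/238 + 23/119 → 79/238
merge 24/119 + 26/119 → 50/119
merge 59/238 + 79/238 → 69/119
merge 50/119 + 69/119 → 1
L = 33/238 + 79/238 + 50/119 + 69/119 + 1 = 42/17 ≈ 2.471 bits/symbol.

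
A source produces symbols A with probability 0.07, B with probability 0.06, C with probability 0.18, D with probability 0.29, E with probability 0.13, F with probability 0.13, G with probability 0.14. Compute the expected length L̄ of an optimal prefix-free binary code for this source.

Repeatedly combine the two least-probable nodes; the expected code length is the sum of the merged weights.
merge 3/50 + 7/100 → 13/100
merge 13/100 + 13/100 → 13/50
merge 13/100 + 7/50 → 27/100
merge 9/50 + 13/50 → 11/25
merge 27/100 + 29/100 → 14/25
merge 11/25 + 14/25 → 1
L = 13/100 + 13/50 + 27/100 + 11/25 + 14/25 + 1 = 133/50 = 2.66 bits/symbol.

2.66 bits/symbol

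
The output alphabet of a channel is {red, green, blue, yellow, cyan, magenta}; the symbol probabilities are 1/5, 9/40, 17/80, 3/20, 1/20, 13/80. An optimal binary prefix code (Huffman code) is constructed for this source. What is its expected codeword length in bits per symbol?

2.5625 bits/symbol

Repeatedly combine the two least-probable nodes; the expected code length is the sum of the merged weights.
merge 1/20 + 3/20 → 1/5
merge 13/80 + 1/5 → 29/80
merge 1/5 + 17/80 → 33/80
merge 9/40 + 29/80 → 47/80
merge 33/80 + 47/80 → 1
L = 1/5 + 29/80 + 33/80 + 47/80 + 1 = 41/16 = 2.5625 bits/symbol.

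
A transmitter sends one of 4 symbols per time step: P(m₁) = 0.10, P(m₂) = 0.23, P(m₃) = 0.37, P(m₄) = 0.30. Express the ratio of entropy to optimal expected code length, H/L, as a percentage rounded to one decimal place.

Entropy H = −Σ p log₂ p ≈ 1.8717 bits.
Huffman merges: 1/10+23/100→33/100; 3/10+33/100→63/100; 37/100+63/100→1. L = 49/25 ≈ 1.9600.
Efficiency = H/L = 1.8717/1.9600 = 95.5%.

95.5%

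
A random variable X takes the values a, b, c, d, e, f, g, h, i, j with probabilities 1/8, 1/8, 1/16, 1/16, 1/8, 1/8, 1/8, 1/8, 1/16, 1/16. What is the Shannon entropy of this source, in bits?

3.25 bits

Each probability is a power of 1/2, so log₂(1/p) is an integer.
H = Σ p·log₂(1/p) = 1/8·3 + 1/8·3 + 1/16·4 + 1/16·4 + 1/8·3 + 1/8·3 + 1/8·3 + 1/8·3 + 1/16·4 + 1/16·4 = 3.25 bits.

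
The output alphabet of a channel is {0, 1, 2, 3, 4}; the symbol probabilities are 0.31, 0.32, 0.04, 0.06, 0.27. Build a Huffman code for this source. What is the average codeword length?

Repeatedly combine the two least-probable nodes; the expected code length is the sum of the merged weights.
merge 1/25 + 3/50 → 1/10
merge 1/10 + 27/100 → 37/100
merge 31/100 + 8/25 → 63/100
merge 37/100 + 63/100 → 1
L = 1/10 + 37/100 + 63/100 + 1 = 21/10 = 2.1 bits/symbol.

2.1 bits/symbol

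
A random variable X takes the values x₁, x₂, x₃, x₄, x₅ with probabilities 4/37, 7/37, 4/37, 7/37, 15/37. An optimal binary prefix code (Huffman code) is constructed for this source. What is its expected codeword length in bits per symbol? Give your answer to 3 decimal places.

Repeatedly combine the two least-probable nodes; the expected code length is the sum of the merged weights.
merge 4/37 + 4/37 → 8/37
merge 7/37 + 7/37 → 14/37
merge 8/37 + 14/37 → 22/37
merge 15/37 + 22/37 → 1
L = 8/37 + 14/37 + 22/37 + 1 = 81/37 ≈ 2.189 bits/symbol.

2.189 bits/symbol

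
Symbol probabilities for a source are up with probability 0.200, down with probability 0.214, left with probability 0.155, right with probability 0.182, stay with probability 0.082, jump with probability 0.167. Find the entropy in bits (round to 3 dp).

2.532 bits

H = −Σ pᵢ log₂ pᵢ.
−0.200·log₂(0.200) = 0.4644
−0.214·log₂(0.214) = 0.4760
−0.155·log₂(0.155) = 0.4169
−0.182·log₂(0.182) = 0.4474
−0.082·log₂(0.082) = 0.2959
−0.167·log₂(0.167) = 0.4312
Sum ≈ 2.5317 → 2.532 bits.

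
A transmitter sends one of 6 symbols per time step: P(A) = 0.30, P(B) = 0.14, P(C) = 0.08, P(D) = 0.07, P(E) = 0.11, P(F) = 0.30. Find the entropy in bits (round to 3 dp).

2.350 bits

H = −Σ pᵢ log₂ pᵢ.
−0.30·log₂(0.30) = 0.5211
−0.14·log₂(0.14) = 0.3971
−0.08·log₂(0.08) = 0.2915
−0.07·log₂(0.07) = 0.2686
−0.11·log₂(0.11) = 0.3503
−0.30·log₂(0.30) = 0.5211
Sum ≈ 2.3496 → 2.350 bits.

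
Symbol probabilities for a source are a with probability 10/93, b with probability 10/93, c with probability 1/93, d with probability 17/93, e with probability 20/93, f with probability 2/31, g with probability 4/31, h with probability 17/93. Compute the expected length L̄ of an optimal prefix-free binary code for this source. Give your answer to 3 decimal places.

Repeatedly combine the two least-probable nodes; the expected code length is the sum of the merged weights.
merge 1/93 + 2/31 → 7/93
merge 7/93 + 10/93 → 17/93
merge 10/93 + 4/31 → 22/93
merge 17/93 + 17/93 → 34/93
merge 17/93 + 20/93 → 37/93
merge 22/93 + 34/93 → 56/93
merge 37/93 + 56/93 → 1
L = 7/93 + 17/93 + 22/93 + 34/93 + 37/93 + 56/93 + 1 = 266/93 ≈ 2.860 bits/symbol.

2.860 bits/symbol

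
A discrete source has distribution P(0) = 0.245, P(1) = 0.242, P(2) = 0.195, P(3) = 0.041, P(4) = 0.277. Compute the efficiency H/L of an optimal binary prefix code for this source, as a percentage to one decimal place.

96.3%

Entropy H = −Σ p log₂ p ≈ 2.1543 bits.
Huffman merges: 41/1000+39/200→59/250; 59/250+121/500→239/500; 49/200+277/1000→261/500; 239/500+261/500→1. L = 559/250 ≈ 2.2360.
Efficiency = H/L = 2.1543/2.2360 = 96.3%.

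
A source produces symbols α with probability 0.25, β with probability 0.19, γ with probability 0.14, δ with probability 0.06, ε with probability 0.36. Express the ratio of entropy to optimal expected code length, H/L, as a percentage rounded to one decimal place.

96.7%

Entropy H = −Σ p log₂ p ≈ 2.1265 bits.
Huffman merges: 3/50+7/50→1/5; 19/100+1/5→39/100; 1/4+9/25→61/100; 39/100+61/100→1. L = 11/5 ≈ 2.2000.
Efficiency = H/L = 2.1265/2.2000 = 96.7%.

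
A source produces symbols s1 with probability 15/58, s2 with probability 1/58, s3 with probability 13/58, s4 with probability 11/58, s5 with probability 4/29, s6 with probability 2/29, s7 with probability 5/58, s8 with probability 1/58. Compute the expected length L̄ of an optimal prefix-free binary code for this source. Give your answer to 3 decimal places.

2.655 bits/symbol

Repeatedly combine the two least-probable nodes; the expected code length is the sum of the merged weights.
merge 1/58 + 1/58 → 1/29
merge 1/29 + 2/29 → 3/29
merge 5/58 + 3/29 → 11/58
merge 4/29 + 11/58 → 19/58
merge 11/58 + 13/58 → 12/29
merge 15/58 + 19/58 → 17/29
merge 12/29 + 17/29 → 1
L = 1/29 + 3/29 + 11/58 + 19/58 + 12/29 + 17/29 + 1 = 77/29 ≈ 2.655 bits/symbol.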